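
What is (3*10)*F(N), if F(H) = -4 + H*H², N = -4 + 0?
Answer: -2040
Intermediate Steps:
N = -4
F(H) = -4 + H³
(3*10)*F(N) = (3*10)*(-4 + (-4)³) = 30*(-4 - 64) = 30*(-68) = -2040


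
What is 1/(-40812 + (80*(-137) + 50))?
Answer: -1/51722 ≈ -1.9334e-5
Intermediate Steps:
1/(-40812 + (80*(-137) + 50)) = 1/(-40812 + (-10960 + 50)) = 1/(-40812 - 10910) = 1/(-51722) = -1/51722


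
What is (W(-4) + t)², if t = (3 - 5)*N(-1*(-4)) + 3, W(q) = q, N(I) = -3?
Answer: 25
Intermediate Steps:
t = 9 (t = (3 - 5)*(-3) + 3 = -2*(-3) + 3 = 6 + 3 = 9)
(W(-4) + t)² = (-4 + 9)² = 5² = 25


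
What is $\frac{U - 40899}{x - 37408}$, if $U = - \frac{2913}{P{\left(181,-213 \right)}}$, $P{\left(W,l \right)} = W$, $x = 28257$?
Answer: $\frac{7405632}{1656331} \approx 4.4711$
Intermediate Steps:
$U = - \frac{2913}{181} \approx -16.094$
$\frac{U - 40899}{x - 37408} = \frac{- \frac{2913}{181} - 40899}{28257 - 37408} = - \frac{7405632}{181 \left(-9151\right)} = \left(- \frac{7405632}{181}\right) \left(- \frac{1}{9151}\right) = \frac{7405632}{1656331}$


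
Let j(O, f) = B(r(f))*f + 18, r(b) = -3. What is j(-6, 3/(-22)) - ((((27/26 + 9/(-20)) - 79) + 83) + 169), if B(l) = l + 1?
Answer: -444203/2860 ≈ -155.32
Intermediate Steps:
B(l) = 1 + l
j(O, f) = 18 - 2*f (j(O, f) = (1 - 3)*f + 18 = -2*f + 18 = 18 - 2*f)
j(-6, 3/(-22)) - ((((27/26 + 9/(-20)) - 79) + 83) + 169) = (18 - 6/(-22)) - ((((27/26 + 9/(-20)) - 79) + 83) + 169) = (18 - 6*(-1)/22) - ((((27*(1/26) + 9*(-1/20)) - 79) + 83) + 169) = (18 - 2*(-3/22)) - ((((27/26 - 9/20) - 79) + 83) + 169) = (18 + 3/11) - (((153/260 - 79) + 83) + 169) = 201/11 - ((-20387/260 + 83) + 169) = 201/11 - (1193/260 + 169) = 201/11 - 1*45133/260 = 201/11 - 45133/260 = -444203/2860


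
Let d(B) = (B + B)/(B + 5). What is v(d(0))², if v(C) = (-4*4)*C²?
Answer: 0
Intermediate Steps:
d(B) = 2*B/(5 + B) (d(B) = (2*B)/(5 + B) = 2*B/(5 + B))
v(C) = -16*C²
v(d(0))² = (-16*(2*0/(5 + 0))²)² = (-16*(2*0/5)²)² = (-16*(2*0*(⅕))²)² = (-16*0²)² = (-16*0)² = 0² = 0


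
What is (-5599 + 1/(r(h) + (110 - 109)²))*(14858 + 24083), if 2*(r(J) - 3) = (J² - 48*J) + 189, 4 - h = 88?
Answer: -2460475908933/11285 ≈ -2.1803e+8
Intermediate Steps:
h = -84 (h = 4 - 1*88 = 4 - 88 = -84)
r(J) = 195/2 + J²/2 - 24*J (r(J) = 3 + ((J² - 48*J) + 189)/2 = 3 + (189 + J² - 48*J)/2 = 3 + (189/2 + J²/2 - 24*J) = 195/2 + J²/2 - 24*J)
(-5599 + 1/(r(h) + (110 - 109)²))*(14858 + 24083) = (-5599 + 1/((195/2 + (½)*(-84)² - 24*(-84)) + (110 - 109)²))*(14858 + 24083) = (-5599 + 1/((195/2 + (½)*7056 + 2016) + 1²))*38941 = (-5599 + 1/((195/2 + 3528 + 2016) + 1))*38941 = (-5599 + 1/(11283/2 + 1))*38941 = (-5599 + 1/(11285/2))*38941 = (-5599 + 2/11285)*38941 = -63184713/11285*38941 = -2460475908933/11285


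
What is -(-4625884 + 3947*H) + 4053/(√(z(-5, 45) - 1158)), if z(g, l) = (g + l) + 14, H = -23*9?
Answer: 5442913 - 1351*I*√69/92 ≈ 5.4429e+6 - 121.98*I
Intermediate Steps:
H = -207
z(g, l) = 14 + g + l
-(-4625884 + 3947*H) + 4053/(√(z(-5, 45) - 1158)) = -3947/(1/(-1172 - 207)) + 4053/(√((14 - 5 + 45) - 1158)) = -3947/(1/(-1379)) + 4053/(√(54 - 1158)) = -3947/(-1/1379) + 4053/(√(-1104)) = -3947*(-1379) + 4053/((4*I*√69)) = 5442913 + 4053*(-I*√69/276) = 5442913 - 1351*I*√69/92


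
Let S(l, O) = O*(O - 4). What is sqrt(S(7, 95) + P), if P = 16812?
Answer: sqrt(25457) ≈ 159.55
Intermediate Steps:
S(l, O) = O*(-4 + O)
sqrt(S(7, 95) + P) = sqrt(95*(-4 + 95) + 16812) = sqrt(95*91 + 16812) = sqrt(8645 + 16812) = sqrt(25457)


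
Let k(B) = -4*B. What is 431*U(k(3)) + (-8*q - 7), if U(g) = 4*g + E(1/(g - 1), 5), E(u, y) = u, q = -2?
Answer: -269258/13 ≈ -20712.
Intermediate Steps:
U(g) = 1/(-1 + g) + 4*g (U(g) = 4*g + 1/(g - 1) = 4*g + 1/(-1 + g) = 1/(-1 + g) + 4*g)
431*U(k(3)) + (-8*q - 7) = 431*((1 + 4*(-4*3)*(-1 - 4*3))/(-1 - 4*3)) + (-8*(-2) - 7) = 431*((1 + 4*(-12)*(-1 - 12))/(-1 - 12)) + (16 - 7) = 431*((1 + 4*(-12)*(-13))/(-13)) + 9 = 431*(-(1 + 624)/13) + 9 = 431*(-1/13*625) + 9 = 431*(-625/13) + 9 = -269375/13 + 9 = -269258/13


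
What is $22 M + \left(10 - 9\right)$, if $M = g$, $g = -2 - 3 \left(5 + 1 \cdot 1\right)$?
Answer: $-439$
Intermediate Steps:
$g = -20$ ($g = -2 - 3 \left(5 + 1\right) = -2 - 18 = -20$)
$M = -20$
$22 M + \left(10 - 9\right) = 22 \left(-20\right) + \left(10 - 9\right) = -440 + \left(10 - 9\right) = -440 + 1 = -439$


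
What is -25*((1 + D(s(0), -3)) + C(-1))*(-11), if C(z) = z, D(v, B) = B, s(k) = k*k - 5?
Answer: -825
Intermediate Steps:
s(k) = -5 + k**2 (s(k) = k**2 - 5 = -5 + k**2)
-25*((1 + D(s(0), -3)) + C(-1))*(-11) = -25*((1 - 3) - 1)*(-11) = -25*(-2 - 1)*(-11) = -25*(-3)*(-11) = 75*(-11) = -825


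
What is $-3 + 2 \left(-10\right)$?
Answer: $-23$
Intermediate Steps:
$-3 + 2 \left(-10\right) = -3 - 20 = -23$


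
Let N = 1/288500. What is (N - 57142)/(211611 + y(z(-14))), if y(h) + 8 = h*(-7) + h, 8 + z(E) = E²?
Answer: -16485466999/60722037500 ≈ -0.27149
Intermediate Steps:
N = 1/288500 ≈ 3.4662e-6
z(E) = -8 + E²
y(h) = -8 - 6*h (y(h) = -8 + (h*(-7) + h) = -8 + (-7*h + h) = -8 - 6*h)
(N - 57142)/(211611 + y(z(-14))) = (1/288500 - 57142)/(211611 + (-8 - 6*(-8 + (-14)²))) = -16485466999/(288500*(211611 + (-8 - 6*(-8 + 196)))) = -16485466999/(288500*(211611 + (-8 - 6*188))) = -16485466999/(288500*(211611 + (-8 - 1128))) = -16485466999/(288500*(211611 - 1136)) = -16485466999/288500/210475 = -16485466999/288500*1/210475 = -16485466999/60722037500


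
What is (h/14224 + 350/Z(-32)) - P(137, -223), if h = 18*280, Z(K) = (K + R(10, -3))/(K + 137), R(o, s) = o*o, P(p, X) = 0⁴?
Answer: 2335155/4318 ≈ 540.80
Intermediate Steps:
P(p, X) = 0
R(o, s) = o²
Z(K) = (100 + K)/(137 + K) (Z(K) = (K + 10²)/(K + 137) = (K + 100)/(137 + K) = (100 + K)/(137 + K))
h = 5040
(h/14224 + 350/Z(-32)) - P(137, -223) = (5040/14224 + 350/(((100 - 32)/(137 - 32)))) - 1*0 = (5040*(1/14224) + 350/((68/105))) + 0 = (45/127 + 350/(((1/105)*68))) + 0 = (45/127 + 350/(68/105)) + 0 = (45/127 + 350*(105/68)) + 0 = (45/127 + 18375/34) + 0 = 2335155/4318 + 0 = 2335155/4318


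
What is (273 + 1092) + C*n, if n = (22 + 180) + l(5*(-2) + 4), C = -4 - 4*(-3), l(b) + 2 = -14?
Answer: 2853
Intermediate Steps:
l(b) = -16 (l(b) = -2 - 14 = -16)
C = 8 (C = -4 + 12 = 8)
n = 186 (n = (22 + 180) - 16 = 202 - 16 = 186)
(273 + 1092) + C*n = (273 + 1092) + 8*186 = 1365 + 1488 = 2853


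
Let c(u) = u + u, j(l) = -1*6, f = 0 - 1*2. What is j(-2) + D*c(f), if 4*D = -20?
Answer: 14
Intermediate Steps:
D = -5 (D = (¼)*(-20) = -5)
f = -2 (f = 0 - 2 = -2)
j(l) = -6
c(u) = 2*u
j(-2) + D*c(f) = -6 - 10*(-2) = -6 - 5*(-4) = -6 + 20 = 14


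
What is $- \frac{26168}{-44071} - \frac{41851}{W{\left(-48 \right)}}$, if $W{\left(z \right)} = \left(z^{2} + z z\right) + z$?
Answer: $- \frac{1725089341}{200963760} \approx -8.5841$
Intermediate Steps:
$W{\left(z \right)} = z + 2 z^{2}$ ($W{\left(z \right)} = \left(z^{2} + z^{2}\right) + z = 2 z^{2} + z = z + 2 z^{2}$)
$- \frac{26168}{-44071} - \frac{41851}{W{\left(-48 \right)}} = - \frac{26168}{-44071} - \frac{41851}{\left(-48\right) \left(1 + 2 \left(-48\right)\right)} = \left(-26168\right) \left(- \frac{1}{44071}\right) - \frac{41851}{\left(-48\right) \left(1 - 96\right)} = \frac{26168}{44071} - \frac{41851}{\left(-48\right) \left(-95\right)} = \frac{26168}{44071} - \frac{41851}{4560} = - \frac{1725089341}{200963760}$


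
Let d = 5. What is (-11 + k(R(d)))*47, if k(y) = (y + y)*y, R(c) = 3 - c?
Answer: -141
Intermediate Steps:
k(y) = 2*y**2 (k(y) = (2*y)*y = 2*y**2)
(-11 + k(R(d)))*47 = (-11 + 2*(3 - 1*5)**2)*47 = (-11 + 2*(3 - 5)**2)*47 = (-11 + 2*(-2)**2)*47 = (-11 + 2*4)*47 = (-11 + 8)*47 = -3*47 = -141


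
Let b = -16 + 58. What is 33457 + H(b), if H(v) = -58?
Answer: 33399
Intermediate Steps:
b = 42
33457 + H(b) = 33457 - 58 = 33399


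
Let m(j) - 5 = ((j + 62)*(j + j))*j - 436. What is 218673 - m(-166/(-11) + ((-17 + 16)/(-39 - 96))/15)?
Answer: 2033501606597823338/11052312046875 ≈ 1.8399e+5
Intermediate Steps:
m(j) = -431 + 2*j²*(62 + j) (m(j) = 5 + (((j + 62)*(j + j))*j - 436) = 5 + (((62 + j)*(2*j))*j - 436) = 5 + ((2*j*(62 + j))*j - 436) = 5 + (2*j²*(62 + j) - 436) = 5 + (-436 + 2*j²*(62 + j)) = -431 + 2*j²*(62 + j))
218673 - m(-166/(-11) + ((-17 + 16)/(-39 - 96))/15) = 218673 - (-431 + 2*(-166/(-11) + ((-17 + 16)/(-39 - 96))/15)³ + 124*(-166/(-11) + ((-17 + 16)/(-39 - 96))/15)²) = 218673 - (-431 + 2*(-166*(-1/11) - 1/(-135)*(1/15))³ + 124*(-166*(-1/11) - 1/(-135)*(1/15))²) = 218673 - (-431 + 2*(166/11 - 1*(-1/135)*(1/15))³ + 124*(166/11 - 1*(-1/135)*(1/15))²) = 218673 - (-431 + 2*(166/11 + (1/135)*(1/15))³ + 124*(166/11 + (1/135)*(1/15))²) = 218673 - (-431 + 2*(166/11 + 1/2025)³ + 124*(166/11 + 1/2025)²) = 218673 - (-431 + 2*(336161/22275)³ + 124*(336161/22275)²) = 218673 - (-431 + 2*(37987610900541281/11052312046875) + 124*(113004217921/496175625)) = 218673 - (-431 + 75975221801082562/11052312046875 + 14012523022204/496175625) = 218673 - 1*383340625628473537/11052312046875 = 218673 - 383340625628473537/11052312046875 = 2033501606597823338/11052312046875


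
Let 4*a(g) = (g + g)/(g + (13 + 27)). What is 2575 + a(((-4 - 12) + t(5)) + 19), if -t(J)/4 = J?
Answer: 118433/46 ≈ 2574.6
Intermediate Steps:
t(J) = -4*J
a(g) = g/(2*(40 + g)) (a(g) = ((g + g)/(g + (13 + 27)))/4 = ((2*g)/(g + 40))/4 = ((2*g)/(40 + g))/4 = (2*g/(40 + g))/4 = g/(2*(40 + g)))
2575 + a(((-4 - 12) + t(5)) + 19) = 2575 + (((-4 - 12) - 4*5) + 19)/(2*(40 + (((-4 - 12) - 4*5) + 19))) = 2575 + ((-16 - 20) + 19)/(2*(40 + ((-16 - 20) + 19))) = 2575 + (-36 + 19)/(2*(40 + (-36 + 19))) = 2575 + (½)*(-17)/(40 - 17) = 2575 + (½)*(-17)/23 = 2575 + (½)*(-17)*(1/23) = 2575 - 17/46 = 118433/46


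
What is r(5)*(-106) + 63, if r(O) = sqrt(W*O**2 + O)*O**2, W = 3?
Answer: 63 - 10600*sqrt(5) ≈ -23639.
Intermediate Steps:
r(O) = O**2*sqrt(O + 3*O**2) (r(O) = sqrt(3*O**2 + O)*O**2 = sqrt(O + 3*O**2)*O**2 = O**2*sqrt(O + 3*O**2))
r(5)*(-106) + 63 = (5**2*sqrt(5*(1 + 3*5)))*(-106) + 63 = (25*sqrt(5*(1 + 15)))*(-106) + 63 = (25*sqrt(5*16))*(-106) + 63 = (25*sqrt(80))*(-106) + 63 = (25*(4*sqrt(5)))*(-106) + 63 = (100*sqrt(5))*(-106) + 63 = -10600*sqrt(5) + 63 = 63 - 10600*sqrt(5)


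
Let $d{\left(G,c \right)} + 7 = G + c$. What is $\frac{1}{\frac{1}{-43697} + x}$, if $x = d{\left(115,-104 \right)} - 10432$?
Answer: $- \frac{43697}{455672317} \approx -9.5896 \cdot 10^{-5}$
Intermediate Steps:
$d{\left(G,c \right)} = -7 + G + c$ ($d{\left(G,c \right)} = -7 + \left(G + c\right) = -7 + G + c$)
$x = -10428$ ($x = \left(-7 + 115 - 104\right) - 10432 = 4 - 10432 = -10428$)
$\frac{1}{\frac{1}{-43697} + x} = \frac{1}{\frac{1}{-43697} - 10428} = \frac{1}{- \frac{1}{43697} - 10428} = \frac{1}{- \frac{455672317}{43697}} = - \frac{43697}{455672317}$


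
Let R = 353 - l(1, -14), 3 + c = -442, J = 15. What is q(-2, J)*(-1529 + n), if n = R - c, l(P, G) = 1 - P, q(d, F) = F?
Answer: -10965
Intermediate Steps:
c = -445 (c = -3 - 442 = -445)
R = 353 (R = 353 - (1 - 1*1) = 353 - (1 - 1) = 353 - 1*0 = 353 + 0 = 353)
n = 798 (n = 353 - 1*(-445) = 353 + 445 = 798)
q(-2, J)*(-1529 + n) = 15*(-1529 + 798) = 15*(-731) = -10965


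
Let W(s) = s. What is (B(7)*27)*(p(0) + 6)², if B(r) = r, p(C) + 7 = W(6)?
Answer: 4725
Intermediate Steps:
p(C) = -1 (p(C) = -7 + 6 = -1)
(B(7)*27)*(p(0) + 6)² = (7*27)*(-1 + 6)² = 189*5² = 189*25 = 4725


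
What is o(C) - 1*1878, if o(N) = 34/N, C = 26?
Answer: -24397/13 ≈ -1876.7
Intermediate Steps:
o(C) - 1*1878 = 34/26 - 1*1878 = 34*(1/26) - 1878 = 17/13 - 1878 = -24397/13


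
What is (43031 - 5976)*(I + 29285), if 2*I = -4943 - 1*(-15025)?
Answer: 1271949930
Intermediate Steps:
I = 5041 (I = (-4943 - 1*(-15025))/2 = (-4943 + 15025)/2 = (½)*10082 = 5041)
(43031 - 5976)*(I + 29285) = (43031 - 5976)*(5041 + 29285) = 37055*34326 = 1271949930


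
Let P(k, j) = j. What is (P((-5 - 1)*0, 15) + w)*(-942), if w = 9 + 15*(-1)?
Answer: -8478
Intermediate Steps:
w = -6 (w = 9 - 15 = -6)
(P((-5 - 1)*0, 15) + w)*(-942) = (15 - 6)*(-942) = 9*(-942) = -8478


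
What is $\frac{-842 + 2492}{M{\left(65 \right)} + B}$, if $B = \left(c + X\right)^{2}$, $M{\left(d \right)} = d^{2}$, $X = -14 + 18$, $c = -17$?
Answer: $\frac{825}{2197} \approx 0.37551$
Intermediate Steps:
$X = 4$
$B = 169$ ($B = \left(-17 + 4\right)^{2} = \left(-13\right)^{2} = 169$)
$\frac{-842 + 2492}{M{\left(65 \right)} + B} = \frac{-842 + 2492}{65^{2} + 169} = \frac{1650}{4225 + 169} = \frac{1650}{4394} = 1650 \cdot \frac{1}{4394} = \frac{825}{2197}$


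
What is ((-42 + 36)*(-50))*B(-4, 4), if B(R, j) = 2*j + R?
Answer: 1200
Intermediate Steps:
B(R, j) = R + 2*j
((-42 + 36)*(-50))*B(-4, 4) = ((-42 + 36)*(-50))*(-4 + 2*4) = (-6*(-50))*(-4 + 8) = 300*4 = 1200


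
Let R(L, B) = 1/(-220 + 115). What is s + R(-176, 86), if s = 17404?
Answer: 1827419/105 ≈ 17404.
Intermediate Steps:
R(L, B) = -1/105 (R(L, B) = 1/(-105) = -1/105)
s + R(-176, 86) = 17404 - 1/105 = 1827419/105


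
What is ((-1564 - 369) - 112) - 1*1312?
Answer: -3357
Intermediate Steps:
((-1564 - 369) - 112) - 1*1312 = (-1933 - 112) - 1312 = -2045 - 1312 = -3357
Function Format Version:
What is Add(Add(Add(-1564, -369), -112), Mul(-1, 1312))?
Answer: -3357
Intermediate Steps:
Add(Add(Add(-1564, -369), -112), Mul(-1, 1312)) = Add(Add(-1933, -112), -1312) = Add(-2045, -1312) = -3357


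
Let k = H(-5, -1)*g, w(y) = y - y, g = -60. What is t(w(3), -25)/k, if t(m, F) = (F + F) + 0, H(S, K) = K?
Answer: -5/6 ≈ -0.83333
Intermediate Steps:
w(y) = 0
t(m, F) = 2*F (t(m, F) = 2*F + 0 = 2*F)
k = 60 (k = -1*(-60) = 60)
t(w(3), -25)/k = (2*(-25))/60 = -50*1/60 = -5/6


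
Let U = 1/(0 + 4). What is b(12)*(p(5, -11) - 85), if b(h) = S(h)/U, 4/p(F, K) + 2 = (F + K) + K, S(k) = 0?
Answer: 0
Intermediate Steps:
p(F, K) = 4/(-2 + F + 2*K) (p(F, K) = 4/(-2 + ((F + K) + K)) = 4/(-2 + (F + 2*K)) = 4/(-2 + F + 2*K))
U = 1/4 ≈ 0.25000
b(h) = 0 (b(h) = 0/(1/4) = 0*4 = 0)
b(12)*(p(5, -11) - 85) = 0*(4/(-2 + 5 + 2*(-11)) - 85) = 0*(4/(-2 + 5 - 22) - 85) = 0*(4/(-19) - 85) = 0*(4*(-1/19) - 85) = 0*(-4/19 - 85) = 0*(-1619/19) = 0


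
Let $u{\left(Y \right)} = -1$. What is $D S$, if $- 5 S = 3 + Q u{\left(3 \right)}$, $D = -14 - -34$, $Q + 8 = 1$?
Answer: $-40$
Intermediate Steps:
$Q = -7$ ($Q = -8 + 1 = -7$)
$D = 20$ ($D = -14 + 34 = 20$)
$S = -2$ ($S = - \frac{3 - -7}{5} = - \frac{3 + 7}{5} = \left(- \frac{1}{5}\right) 10 = -2$)
$D S = 20 \left(-2\right) = -40$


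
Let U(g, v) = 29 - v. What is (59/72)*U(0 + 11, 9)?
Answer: 295/18 ≈ 16.389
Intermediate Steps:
(59/72)*U(0 + 11, 9) = (59/72)*(29 - 1*9) = (59*(1/72))*(29 - 9) = (59/72)*20 = 295/18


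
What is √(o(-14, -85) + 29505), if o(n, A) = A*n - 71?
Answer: 4*√1914 ≈ 175.00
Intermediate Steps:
o(n, A) = -71 + A*n
√(o(-14, -85) + 29505) = √((-71 - 85*(-14)) + 29505) = √((-71 + 1190) + 29505) = √(1119 + 29505) = √30624 = 4*√1914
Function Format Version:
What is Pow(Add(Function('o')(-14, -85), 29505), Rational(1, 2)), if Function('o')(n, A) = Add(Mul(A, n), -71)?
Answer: Mul(4, Pow(1914, Rational(1, 2))) ≈ 175.00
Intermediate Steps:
Function('o')(n, A) = Add(-71, Mul(A, n))
Pow(Add(Function('o')(-14, -85), 29505), Rational(1, 2)) = Pow(Add(Add(-71, Mul(-85, -14)), 29505), Rational(1, 2)) = Pow(Add(Add(-71, 1190), 29505), Rational(1, 2)) = Pow(Add(1119, 29505), Rational(1, 2)) = Pow(30624, Rational(1, 2)) = Mul(4, Pow(1914, Rational(1, 2)))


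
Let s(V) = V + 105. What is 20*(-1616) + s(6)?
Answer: -32209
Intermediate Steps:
s(V) = 105 + V
20*(-1616) + s(6) = 20*(-1616) + (105 + 6) = -32320 + 111 = -32209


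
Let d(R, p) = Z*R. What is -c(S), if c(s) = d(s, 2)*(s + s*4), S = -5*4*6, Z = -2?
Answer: 144000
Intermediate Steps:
d(R, p) = -2*R
S = -120 (S = -20*6 = -120)
c(s) = -10*s² (c(s) = (-2*s)*(s + s*4) = (-2*s)*(s + 4*s) = (-2*s)*(5*s) = -10*s²)
-c(S) = -(-10)*(-120)² = -(-10)*14400 = -1*(-144000) = 144000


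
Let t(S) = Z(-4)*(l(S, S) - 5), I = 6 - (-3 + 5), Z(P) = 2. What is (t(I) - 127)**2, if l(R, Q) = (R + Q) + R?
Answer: 12769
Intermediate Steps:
l(R, Q) = Q + 2*R (l(R, Q) = (Q + R) + R = Q + 2*R)
I = 4 (I = 6 - 1*2 = 6 - 2 = 4)
t(S) = -10 + 6*S (t(S) = 2*((S + 2*S) - 5) = 2*(3*S - 5) = 2*(-5 + 3*S) = -10 + 6*S)
(t(I) - 127)**2 = ((-10 + 6*4) - 127)**2 = ((-10 + 24) - 127)**2 = (14 - 127)**2 = (-113)**2 = 12769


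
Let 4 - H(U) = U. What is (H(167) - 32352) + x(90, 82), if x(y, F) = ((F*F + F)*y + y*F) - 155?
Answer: 587250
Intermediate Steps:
H(U) = 4 - U
x(y, F) = -155 + F*y + y*(F + F²) (x(y, F) = ((F² + F)*y + F*y) - 155 = ((F + F²)*y + F*y) - 155 = (y*(F + F²) + F*y) - 155 = (F*y + y*(F + F²)) - 155 = -155 + F*y + y*(F + F²))
(H(167) - 32352) + x(90, 82) = ((4 - 1*167) - 32352) + (-155 + 90*82² + 2*82*90) = ((4 - 167) - 32352) + (-155 + 90*6724 + 14760) = (-163 - 32352) + (-155 + 605160 + 14760) = -32515 + 619765 = 587250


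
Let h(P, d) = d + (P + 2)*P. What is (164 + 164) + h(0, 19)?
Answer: 347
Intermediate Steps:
h(P, d) = d + P*(2 + P) (h(P, d) = d + (2 + P)*P = d + P*(2 + P))
(164 + 164) + h(0, 19) = (164 + 164) + (19 + 0² + 2*0) = 328 + (19 + 0 + 0) = 328 + 19 = 347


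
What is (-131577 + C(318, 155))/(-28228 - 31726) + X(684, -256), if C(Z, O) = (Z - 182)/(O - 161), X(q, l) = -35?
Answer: -5900371/179862 ≈ -32.805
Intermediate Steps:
C(Z, O) = (-182 + Z)/(-161 + O)
(-131577 + C(318, 155))/(-28228 - 31726) + X(684, -256) = (-131577 + (-182 + 318)/(-161 + 155))/(-28228 - 31726) - 35 = (-131577 + 136/(-6))/(-59954) - 35 = (-131577 - ⅙*136)*(-1/59954) - 35 = (-131577 - 68/3)*(-1/59954) - 35 = -394799/3*(-1/59954) - 35 = 394799/179862 - 35 = -5900371/179862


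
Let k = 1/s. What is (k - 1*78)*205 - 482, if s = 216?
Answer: -3557747/216 ≈ -16471.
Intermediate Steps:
k = 1/216 ≈ 0.0046296
(k - 1*78)*205 - 482 = (1/216 - 1*78)*205 - 482 = (1/216 - 78)*205 - 482 = -16847/216*205 - 482 = -3453635/216 - 482 = -3557747/216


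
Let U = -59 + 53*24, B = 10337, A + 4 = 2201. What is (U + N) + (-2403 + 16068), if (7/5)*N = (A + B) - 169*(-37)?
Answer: 198081/7 ≈ 28297.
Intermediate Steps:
A = 2197 (A = -4 + 2201 = 2197)
U = 1213 (U = -59 + 1272 = 1213)
N = 93935/7 (N = 5*((2197 + 10337) - 169*(-37))/7 = 5*(12534 + 6253)/7 = (5/7)*18787 = 93935/7 ≈ 13419.)
(U + N) + (-2403 + 16068) = (1213 + 93935/7) + (-2403 + 16068) = 102426/7 + 13665 = 198081/7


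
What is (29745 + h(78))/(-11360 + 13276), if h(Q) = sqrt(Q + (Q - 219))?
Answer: 29745/1916 + 3*I*sqrt(7)/1916 ≈ 15.525 + 0.0041426*I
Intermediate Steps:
h(Q) = sqrt(-219 + 2*Q) (h(Q) = sqrt(Q + (-219 + Q)) = sqrt(-219 + 2*Q))
(29745 + h(78))/(-11360 + 13276) = (29745 + sqrt(-219 + 2*78))/(-11360 + 13276) = (29745 + sqrt(-219 + 156))/1916 = (29745 + sqrt(-63))*(1/1916) = (29745 + 3*I*sqrt(7))*(1/1916) = 29745/1916 + 3*I*sqrt(7)/1916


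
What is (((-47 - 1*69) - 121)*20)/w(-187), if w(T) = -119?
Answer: 4740/119 ≈ 39.832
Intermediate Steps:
(((-47 - 1*69) - 121)*20)/w(-187) = (((-47 - 1*69) - 121)*20)/(-119) = (((-47 - 69) - 121)*20)*(-1/119) = ((-116 - 121)*20)*(-1/119) = -237*20*(-1/119) = -4740*(-1/119) = 4740/119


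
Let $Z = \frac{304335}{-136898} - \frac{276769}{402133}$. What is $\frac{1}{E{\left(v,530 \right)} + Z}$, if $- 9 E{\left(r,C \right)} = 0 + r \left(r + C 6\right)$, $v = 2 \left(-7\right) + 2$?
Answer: $\frac{55051203434}{232376011036099} \approx 0.00023691$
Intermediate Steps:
$v = -12$ ($v = -14 + 2 = -12$)
$E{\left(r,C \right)} = - \frac{r \left(r + 6 C\right)}{9}$ ($E{\left(r,C \right)} = - \frac{0 + r \left(r + C 6\right)}{9} = - \frac{0 + r \left(r + 6 C\right)}{9} = - \frac{r \left(r + 6 C\right)}{9}$)
$Z = - \frac{160272269117}{55051203434}$ ($Z = 304335 \left(- \frac{1}{136898}\right) - \frac{276769}{402133} = - \frac{304335}{136898} - \frac{276769}{402133} = - \frac{160272269117}{55051203434} \approx -2.9113$)
$\frac{1}{E{\left(v,530 \right)} + Z} = \frac{1}{\left(- \frac{1}{9}\right) \left(-12\right) \left(-12 + 6 \cdot 530\right) - \frac{160272269117}{55051203434}} = \frac{1}{\left(- \frac{1}{9}\right) \left(-12\right) \left(-12 + 3180\right) - \frac{160272269117}{55051203434}} = \frac{1}{\left(- \frac{1}{9}\right) \left(-12\right) 3168 - \frac{160272269117}{55051203434}} = \frac{1}{4224 - \frac{160272269117}{55051203434}} = \frac{1}{\frac{232376011036099}{55051203434}} = \frac{55051203434}{232376011036099}$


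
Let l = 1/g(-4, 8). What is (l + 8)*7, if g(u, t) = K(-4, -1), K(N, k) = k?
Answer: 49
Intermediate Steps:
g(u, t) = -1
l = -1 (l = 1/(-1) = -1)
(l + 8)*7 = (-1 + 8)*7 = 7*7 = 49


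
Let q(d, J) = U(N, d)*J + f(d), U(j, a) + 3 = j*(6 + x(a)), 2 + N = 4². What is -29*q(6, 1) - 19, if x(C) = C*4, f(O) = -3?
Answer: -12025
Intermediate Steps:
N = 14 (N = -2 + 4² = -2 + 16 = 14)
x(C) = 4*C
U(j, a) = -3 + j*(6 + 4*a)
q(d, J) = -3 + J*(81 + 56*d) (q(d, J) = (-3 + 6*14 + 4*d*14)*J - 3 = (-3 + 84 + 56*d)*J - 3 = (81 + 56*d)*J - 3 = J*(81 + 56*d) - 3 = -3 + J*(81 + 56*d))
-29*q(6, 1) - 19 = -29*(-3 + 1*(81 + 56*6)) - 19 = -29*(-3 + 1*(81 + 336)) - 19 = -29*(-3 + 1*417) - 19 = -29*(-3 + 417) - 19 = -29*414 - 19 = -12006 - 19 = -12025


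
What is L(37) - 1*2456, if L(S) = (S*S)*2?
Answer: 282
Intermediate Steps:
L(S) = 2*S² (L(S) = S²*2 = 2*S²)
L(37) - 1*2456 = 2*37² - 1*2456 = 2*1369 - 2456 = 2738 - 2456 = 282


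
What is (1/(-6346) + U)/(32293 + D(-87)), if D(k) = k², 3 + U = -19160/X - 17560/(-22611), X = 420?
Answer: -16018111933/13346140971268 ≈ -0.0012002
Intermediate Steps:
U = -2524119/52759 (U = -3 + (-19160/420 - 17560/(-22611)) = -3 + (-19160*1/420 - 17560*(-1/22611)) = -3 + (-958/21 + 17560/22611) = -3 - 2365842/52759 = -2524119/52759 ≈ -47.842)
(1/(-6346) + U)/(32293 + D(-87)) = (1/(-6346) - 2524119/52759)/(32293 + (-87)²) = (-1/6346 - 2524119/52759)/(32293 + 7569) = -16018111933/334808614/39862 = -16018111933/334808614*1/39862 = -16018111933/13346140971268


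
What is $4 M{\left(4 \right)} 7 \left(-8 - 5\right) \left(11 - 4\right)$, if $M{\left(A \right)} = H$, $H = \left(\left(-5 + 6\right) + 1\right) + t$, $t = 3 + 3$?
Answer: $-20384$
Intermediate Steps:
$t = 6$
$H = 8$ ($H = \left(\left(-5 + 6\right) + 1\right) + 6 = \left(1 + 1\right) + 6 = 2 + 6 = 8$)
$M{\left(A \right)} = 8$
$4 M{\left(4 \right)} 7 \left(-8 - 5\right) \left(11 - 4\right) = 4 \cdot 8 \cdot 7 \left(-8 - 5\right) \left(11 - 4\right) = 32 \cdot 7 \left(\left(-13\right) 7\right) = 224 \left(-91\right) = -20384$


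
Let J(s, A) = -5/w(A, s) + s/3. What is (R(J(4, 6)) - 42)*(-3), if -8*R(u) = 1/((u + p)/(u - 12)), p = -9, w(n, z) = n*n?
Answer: 284415/2248 ≈ 126.52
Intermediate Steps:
w(n, z) = n²
J(s, A) = -5/A² + s/3
R(u) = -(-12 + u)/(8*(-9 + u)) (R(u) = -(u - 12)/(u - 9)/8 = -(-12 + u)/(-9 + u)/8 = -(-12 + u)/(8*(-9 + u)))
(R(J(4, 6)) - 42)*(-3) = ((12 - (-5/6² + (⅓)*4))/(8*(-9 + (-5/6² + (⅓)*4))) - 42)*(-3) = ((12 - (-5*1/36 + 4/3))/(8*(-9 + (-5*1/36 + 4/3))) - 42)*(-3) = ((12 - (-5/36 + 4/3))/(8*(-9 + (-5/36 + 4/3))) - 42)*(-3) = ((12 - 1*43/36)/(8*(-9 + 43/36)) - 42)*(-3) = ((12 - 43/36)/(8*(-281/36)) - 42)*(-3) = ((⅛)*(-36/281)*(389/36) - 42)*(-3) = (-389/2248 - 42)*(-3) = -94805/2248*(-3) = 284415/2248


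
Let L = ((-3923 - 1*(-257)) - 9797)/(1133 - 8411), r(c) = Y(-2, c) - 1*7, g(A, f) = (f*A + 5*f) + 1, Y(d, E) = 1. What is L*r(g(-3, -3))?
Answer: -13463/1213 ≈ -11.099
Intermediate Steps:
g(A, f) = 1 + 5*f + A*f (g(A, f) = (A*f + 5*f) + 1 = (5*f + A*f) + 1 = 1 + 5*f + A*f)
r(c) = -6 (r(c) = 1 - 1*7 = 1 - 7 = -6)
L = 13463/7278 (L = ((-3923 + 257) - 9797)/(-7278) = (-3666 - 9797)*(-1/7278) = -13463*(-1/7278) = 13463/7278 ≈ 1.8498)
L*r(g(-3, -3)) = (13463/7278)*(-6) = -13463/1213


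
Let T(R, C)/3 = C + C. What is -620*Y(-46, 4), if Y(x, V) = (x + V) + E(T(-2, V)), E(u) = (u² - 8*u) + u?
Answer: -226920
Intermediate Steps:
T(R, C) = 6*C (T(R, C) = 3*(C + C) = 3*(2*C) = 6*C)
E(u) = u² - 7*u
Y(x, V) = V + x + 6*V*(-7 + 6*V) (Y(x, V) = (x + V) + (6*V)*(-7 + 6*V) = (V + x) + 6*V*(-7 + 6*V) = V + x + 6*V*(-7 + 6*V))
-620*Y(-46, 4) = -620*(-46 - 41*4 + 36*4²) = -620*(-46 - 164 + 36*16) = -620*(-46 - 164 + 576) = -620*366 = -226920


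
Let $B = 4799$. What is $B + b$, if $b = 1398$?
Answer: $6197$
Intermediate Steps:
$B + b = 4799 + 1398 = 6197$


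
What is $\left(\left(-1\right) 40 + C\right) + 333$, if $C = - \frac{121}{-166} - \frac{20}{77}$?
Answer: $\frac{3751123}{12782} \approx 293.47$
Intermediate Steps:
$C = \frac{5997}{12782}$ ($C = \left(-121\right) \left(- \frac{1}{166}\right) - \frac{20}{77} = \frac{121}{166} - \frac{20}{77} = \frac{5997}{12782} \approx 0.46918$)
$\left(\left(-1\right) 40 + C\right) + 333 = \left(\left(-1\right) 40 + \frac{5997}{12782}\right) + 333 = \left(-40 + \frac{5997}{12782}\right) + 333 = - \frac{505283}{12782} + 333 = \frac{3751123}{12782}$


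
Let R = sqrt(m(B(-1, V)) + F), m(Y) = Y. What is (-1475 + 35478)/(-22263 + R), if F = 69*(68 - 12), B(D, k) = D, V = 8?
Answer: -757008789/495637306 - 34003*sqrt(3863)/495637306 ≈ -1.5316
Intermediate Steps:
F = 3864 (F = 69*56 = 3864)
R = sqrt(3863) (R = sqrt(-1 + 3864) = sqrt(3863) ≈ 62.153)
(-1475 + 35478)/(-22263 + R) = (-1475 + 35478)/(-22263 + sqrt(3863)) = 34003/(-22263 + sqrt(3863))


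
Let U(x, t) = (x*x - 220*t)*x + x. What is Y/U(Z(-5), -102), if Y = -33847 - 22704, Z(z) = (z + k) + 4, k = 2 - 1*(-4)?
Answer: -56551/112330 ≈ -0.50344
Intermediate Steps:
k = 6 (k = 2 + 4 = 6)
Z(z) = 10 + z (Z(z) = (z + 6) + 4 = (6 + z) + 4 = 10 + z)
Y = -56551
U(x, t) = x + x*(x² - 220*t) (U(x, t) = (x² - 220*t)*x + x = x*(x² - 220*t) + x = x + x*(x² - 220*t))
Y/U(Z(-5), -102) = -56551*1/((10 - 5)*(1 + (10 - 5)² - 220*(-102))) = -56551*1/(5*(1 + 5² + 22440)) = -56551*1/(5*(1 + 25 + 22440)) = -56551/(5*22466) = -56551/112330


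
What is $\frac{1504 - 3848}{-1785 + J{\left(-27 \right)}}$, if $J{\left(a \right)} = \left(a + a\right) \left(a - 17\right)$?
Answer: $- \frac{2344}{591} \approx -3.9662$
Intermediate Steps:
$J{\left(a \right)} = 2 a \left(-17 + a\right)$
$\frac{1504 - 3848}{-1785 + J{\left(-27 \right)}} = \frac{1504 - 3848}{-1785 + 2 \left(-27\right) \left(-17 - 27\right)} = - \frac{2344}{-1785 + 2 \left(-27\right) \left(-44\right)} = - \frac{2344}{-1785 + 2376} = - \frac{2344}{591}$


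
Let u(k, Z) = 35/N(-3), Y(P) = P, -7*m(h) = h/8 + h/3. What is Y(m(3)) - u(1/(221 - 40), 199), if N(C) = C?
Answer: 1927/168 ≈ 11.470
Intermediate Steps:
m(h) = -11*h/168 (m(h) = -(h/8 + h/3)/7 = -11*h/168)
u(k, Z) = -35/3 (u(k, Z) = 35/(-3) = 35*(-⅓) = -35/3)
Y(m(3)) - u(1/(221 - 40), 199) = -11/168*3 - 1*(-35/3) = -11/56 + 35/3 = 1927/168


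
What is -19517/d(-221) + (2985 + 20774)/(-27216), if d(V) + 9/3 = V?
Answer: 4695113/54432 ≈ 86.256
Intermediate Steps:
d(V) = -3 + V
-19517/d(-221) + (2985 + 20774)/(-27216) = -19517/(-3 - 221) + (2985 + 20774)/(-27216) = -19517/(-224) + 23759*(-1/27216) = -19517*(-1/224) - 23759/27216 = 19517/224 - 23759/27216 = 4695113/54432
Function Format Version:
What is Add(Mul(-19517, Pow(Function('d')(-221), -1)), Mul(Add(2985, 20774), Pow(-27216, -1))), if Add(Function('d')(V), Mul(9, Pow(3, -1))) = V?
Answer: Rational(4695113, 54432) ≈ 86.256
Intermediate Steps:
Function('d')(V) = Add(-3, V)
Add(Mul(-19517, Pow(Function('d')(-221), -1)), Mul(Add(2985, 20774), Pow(-27216, -1))) = Add(Mul(-19517, Pow(Add(-3, -221), -1)), Mul(Add(2985, 20774), Pow(-27216, -1))) = Add(Mul(-19517, Pow(-224, -1)), Mul(23759, Rational(-1, 27216))) = Add(Mul(-19517, Rational(-1, 224)), Rational(-23759, 27216)) = Add(Rational(19517, 224), Rational(-23759, 27216)) = Rational(4695113, 54432)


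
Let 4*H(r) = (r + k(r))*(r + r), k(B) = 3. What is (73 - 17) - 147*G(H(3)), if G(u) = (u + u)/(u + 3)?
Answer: -329/2 ≈ -164.50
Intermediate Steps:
H(r) = r*(3 + r)/2 (H(r) = ((r + 3)*(r + r))/4 = ((3 + r)*(2*r))/4 = (2*r*(3 + r))/4 = r*(3 + r)/2)
G(u) = 2*u/(3 + u) (G(u) = (2*u)/(3 + u) = 2*u/(3 + u))
(73 - 17) - 147*G(H(3)) = (73 - 17) - 294*(1/2)*3*(3 + 3)/(3 + (1/2)*3*(3 + 3)) = 56 - 294*(1/2)*3*6/(3 + (1/2)*3*6) = 56 - 294*9/(3 + 9) = 56 - 294*9/12 = 56 - 147*3/2 = 56 - 441/2 = -329/2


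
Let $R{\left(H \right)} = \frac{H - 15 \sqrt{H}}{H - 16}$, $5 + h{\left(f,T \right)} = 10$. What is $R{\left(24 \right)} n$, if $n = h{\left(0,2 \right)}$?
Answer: $15 - \frac{75 \sqrt{6}}{4} \approx -30.928$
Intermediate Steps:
$h{\left(f,T \right)} = 5$ ($h{\left(f,T \right)} = -5 + 10 = 5$)
$n = 5$
$R{\left(H \right)} = \frac{H - 15 \sqrt{H}}{-16 + H}$
$R{\left(24 \right)} n = \frac{24 - 15 \sqrt{24}}{-16 + 24} \cdot 5 = \frac{24 - 15 \cdot 2 \sqrt{6}}{8} \cdot 5 = \frac{24 - 30 \sqrt{6}}{8} \cdot 5 = \left(3 - \frac{15 \sqrt{6}}{4}\right) 5 = 15 - \frac{75 \sqrt{6}}{4}$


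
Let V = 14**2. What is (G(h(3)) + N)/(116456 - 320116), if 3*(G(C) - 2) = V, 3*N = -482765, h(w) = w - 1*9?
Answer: 482563/610980 ≈ 0.78982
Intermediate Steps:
h(w) = -9 + w (h(w) = w - 9 = -9 + w)
V = 196
N = -482765/3 (N = (1/3)*(-482765) = -482765/3 ≈ -1.6092e+5)
G(C) = 202/3 (G(C) = 2 + (1/3)*196 = 2 + 196/3 = 202/3)
(G(h(3)) + N)/(116456 - 320116) = (202/3 - 482765/3)/(116456 - 320116) = -482563/3/(-203660) = -482563/3*(-1/203660) = 482563/610980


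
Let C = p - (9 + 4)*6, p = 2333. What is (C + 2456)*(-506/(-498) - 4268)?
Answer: -5005338569/249 ≈ -2.0102e+7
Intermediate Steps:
C = 2255 (C = 2333 - (9 + 4)*6 = 2333 - 13*6 = 2333 - 1*78 = 2333 - 78 = 2255)
(C + 2456)*(-506/(-498) - 4268) = (2255 + 2456)*(-506/(-498) - 4268) = 4711*(-506*(-1/498) - 4268) = 4711*(253/249 - 4268) = 4711*(-1062479/249) = -5005338569/249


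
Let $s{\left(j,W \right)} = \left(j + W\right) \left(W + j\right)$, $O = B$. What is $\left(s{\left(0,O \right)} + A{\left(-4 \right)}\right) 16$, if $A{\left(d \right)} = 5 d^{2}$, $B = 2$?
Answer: $1344$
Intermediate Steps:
$O = 2$
$s{\left(j,W \right)} = \left(W + j\right)^{2}$ ($s{\left(j,W \right)} = \left(W + j\right) \left(W + j\right) = \left(W + j\right)^{2}$)
$\left(s{\left(0,O \right)} + A{\left(-4 \right)}\right) 16 = \left(\left(2 + 0\right)^{2} + 5 \left(-4\right)^{2}\right) 16 = \left(2^{2} + 5 \cdot 16\right) 16 = \left(4 + 80\right) 16 = 84 \cdot 16 = 1344$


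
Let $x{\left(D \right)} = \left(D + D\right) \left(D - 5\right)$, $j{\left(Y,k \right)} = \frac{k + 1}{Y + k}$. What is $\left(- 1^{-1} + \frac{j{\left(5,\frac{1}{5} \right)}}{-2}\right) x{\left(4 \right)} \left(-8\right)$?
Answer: $- \frac{928}{13} \approx -71.385$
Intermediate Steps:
$j{\left(Y,k \right)} = \frac{1 + k}{Y + k}$
$x{\left(D \right)} = 2 D \left(-5 + D\right)$
$\left(- 1^{-1} + \frac{j{\left(5,\frac{1}{5} \right)}}{-2}\right) x{\left(4 \right)} \left(-8\right) = \left(- 1^{-1} + \frac{\frac{1}{5 + \frac{1}{5}} \left(1 + \frac{1}{5}\right)}{-2}\right) 2 \cdot 4 \left(-5 + 4\right) \left(-8\right) = \left(\left(-1\right) 1 + \frac{1 + \frac{1}{5}}{5 + \frac{1}{5}} \left(- \frac{1}{2}\right)\right) 2 \cdot 4 \left(-1\right) \left(-8\right) = \left(-1 + \frac{1}{\frac{26}{5}} \cdot \frac{6}{5} \left(- \frac{1}{2}\right)\right) \left(-8\right) \left(-8\right) = \left(-1 + \frac{5}{26} \cdot \frac{6}{5} \left(- \frac{1}{2}\right)\right) \left(-8\right) \left(-8\right) = \left(-1 + \frac{3}{13} \left(- \frac{1}{2}\right)\right) \left(-8\right) \left(-8\right) = \left(-1 - \frac{3}{26}\right) \left(-8\right) \left(-8\right) = \left(- \frac{29}{26}\right) \left(-8\right) \left(-8\right) = \frac{116}{13} \left(-8\right) = - \frac{928}{13}$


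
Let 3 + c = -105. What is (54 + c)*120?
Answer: -6480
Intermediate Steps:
c = -108 (c = -3 - 105 = -108)
(54 + c)*120 = (54 - 108)*120 = -54*120 = -6480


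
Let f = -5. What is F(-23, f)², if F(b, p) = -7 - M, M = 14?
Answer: 441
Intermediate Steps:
F(b, p) = -21 (F(b, p) = -7 - 1*14 = -7 - 14 = -21)
F(-23, f)² = (-21)² = 441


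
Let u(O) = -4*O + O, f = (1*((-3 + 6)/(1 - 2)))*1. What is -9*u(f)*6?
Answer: -486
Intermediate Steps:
f = -3 (f = (1*(3/(-1)))*1 = (1*(3*(-1)))*1 = (1*(-3))*1 = -3*1 = -3)
u(O) = -3*O
-9*u(f)*6 = -(-27)*(-3)*6 = -9*9*6 = -81*6 = -486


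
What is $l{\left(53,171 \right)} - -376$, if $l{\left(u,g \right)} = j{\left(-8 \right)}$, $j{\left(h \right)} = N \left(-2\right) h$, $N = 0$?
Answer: $376$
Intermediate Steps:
$j{\left(h \right)} = 0$ ($j{\left(h \right)} = 0 \left(-2\right) h = 0 h = 0$)
$l{\left(u,g \right)} = 0$
$l{\left(53,171 \right)} - -376 = 0 - -376 = 0 + 376 = 376$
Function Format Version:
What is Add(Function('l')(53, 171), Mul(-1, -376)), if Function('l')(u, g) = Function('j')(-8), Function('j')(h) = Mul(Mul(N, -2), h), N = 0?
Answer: 376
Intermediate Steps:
Function('j')(h) = 0 (Function('j')(h) = Mul(Mul(0, -2), h) = Mul(0, h) = 0)
Function('l')(u, g) = 0
Add(Function('l')(53, 171), Mul(-1, -376)) = Add(0, Mul(-1, -376)) = Add(0, 376) = 376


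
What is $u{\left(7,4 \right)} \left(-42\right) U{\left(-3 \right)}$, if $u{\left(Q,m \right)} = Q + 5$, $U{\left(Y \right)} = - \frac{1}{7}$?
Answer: $72$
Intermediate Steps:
$U{\left(Y \right)} = - \frac{1}{7}$ ($U{\left(Y \right)} = \left(-1\right) \frac{1}{7} = - \frac{1}{7}$)
$u{\left(Q,m \right)} = 5 + Q$
$u{\left(7,4 \right)} \left(-42\right) U{\left(-3 \right)} = \left(5 + 7\right) \left(-42\right) \left(- \frac{1}{7}\right) = 12 \left(-42\right) \left(- \frac{1}{7}\right) = \left(-504\right) \left(- \frac{1}{7}\right) = 72$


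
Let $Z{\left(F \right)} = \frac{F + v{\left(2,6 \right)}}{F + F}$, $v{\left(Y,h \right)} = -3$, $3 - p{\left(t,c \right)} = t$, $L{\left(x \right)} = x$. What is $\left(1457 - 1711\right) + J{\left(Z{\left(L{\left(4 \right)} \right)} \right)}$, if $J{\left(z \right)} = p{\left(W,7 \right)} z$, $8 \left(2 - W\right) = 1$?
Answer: $- \frac{16247}{64} \approx -253.86$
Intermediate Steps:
$W = \frac{15}{8}$ ($W = 2 - \frac{1}{8} = \frac{15}{8} \approx 1.875$)
$p{\left(t,c \right)} = 3 - t$
$Z{\left(F \right)} = \frac{-3 + F}{2 F}$ ($Z{\left(F \right)} = \frac{F - 3}{F + F} = \frac{-3 + F}{2 F}$)
$J{\left(z \right)} = \frac{9 z}{8}$ ($J{\left(z \right)} = \left(3 - \frac{15}{8}\right) z = \frac{9 z}{8}$)
$\left(1457 - 1711\right) + J{\left(Z{\left(L{\left(4 \right)} \right)} \right)} = \left(1457 - 1711\right) + \frac{9 \frac{-3 + 4}{2 \cdot 4}}{8} = -254 + \frac{9 \cdot \frac{1}{2} \cdot \frac{1}{4} \cdot 1}{8} = -254 + \frac{9}{8} \cdot \frac{1}{8} = -254 + \frac{9}{64} = - \frac{16247}{64}$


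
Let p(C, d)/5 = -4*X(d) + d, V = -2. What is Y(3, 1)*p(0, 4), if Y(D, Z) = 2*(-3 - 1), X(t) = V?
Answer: -480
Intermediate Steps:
X(t) = -2
p(C, d) = 40 + 5*d (p(C, d) = 5*(-4*(-2) + d) = 5*(8 + d) = 40 + 5*d)
Y(D, Z) = -8 (Y(D, Z) = 2*(-4) = -8)
Y(3, 1)*p(0, 4) = -8*(40 + 5*4) = -8*(40 + 20) = -8*60 = -480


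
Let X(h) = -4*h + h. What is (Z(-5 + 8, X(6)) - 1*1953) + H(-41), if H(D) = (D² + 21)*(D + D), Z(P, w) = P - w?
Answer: -141496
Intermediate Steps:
X(h) = -3*h
H(D) = 2*D*(21 + D²) (H(D) = (21 + D²)*(2*D) = 2*D*(21 + D²))
(Z(-5 + 8, X(6)) - 1*1953) + H(-41) = (((-5 + 8) - (-3)*6) - 1*1953) + 2*(-41)*(21 + (-41)²) = ((3 - 1*(-18)) - 1953) + 2*(-41)*(21 + 1681) = ((3 + 18) - 1953) + 2*(-41)*1702 = (21 - 1953) - 139564 = -1932 - 139564 = -141496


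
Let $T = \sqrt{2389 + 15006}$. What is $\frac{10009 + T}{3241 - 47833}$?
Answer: $- \frac{10009}{44592} - \frac{7 \sqrt{355}}{44592} \approx -0.22742$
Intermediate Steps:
$T = 7 \sqrt{355}$ ($T = \sqrt{17395} = 7 \sqrt{355} \approx 131.89$)
$\frac{10009 + T}{3241 - 47833} = \frac{10009 + 7 \sqrt{355}}{3241 - 47833} = \frac{10009 + 7 \sqrt{355}}{-44592} = \left(10009 + 7 \sqrt{355}\right) \left(- \frac{1}{44592}\right) = - \frac{10009}{44592} - \frac{7 \sqrt{355}}{44592}$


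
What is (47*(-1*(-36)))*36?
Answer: 60912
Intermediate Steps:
(47*(-1*(-36)))*36 = (47*36)*36 = 1692*36 = 60912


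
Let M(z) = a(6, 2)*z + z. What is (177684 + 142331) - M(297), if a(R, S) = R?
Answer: 317936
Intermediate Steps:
M(z) = 7*z (M(z) = 6*z + z = 7*z)
(177684 + 142331) - M(297) = (177684 + 142331) - 7*297 = 320015 - 1*2079 = 320015 - 2079 = 317936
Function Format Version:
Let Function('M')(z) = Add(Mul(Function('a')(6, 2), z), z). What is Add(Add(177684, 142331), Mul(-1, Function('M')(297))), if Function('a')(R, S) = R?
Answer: 317936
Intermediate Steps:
Function('M')(z) = Mul(7, z) (Function('M')(z) = Add(Mul(6, z), z) = Mul(7, z))
Add(Add(177684, 142331), Mul(-1, Function('M')(297))) = Add(Add(177684, 142331), Mul(-1, Mul(7, 297))) = Add(320015, Mul(-1, 2079)) = Add(320015, -2079) = 317936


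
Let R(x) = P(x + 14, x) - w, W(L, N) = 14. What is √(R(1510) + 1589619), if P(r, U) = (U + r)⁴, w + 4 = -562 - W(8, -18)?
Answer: √84734898574535 ≈ 9.2052e+6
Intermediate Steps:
w = -580 (w = -4 + (-562 - 1*14) = -4 + (-562 - 14) = -4 - 576 = -580)
R(x) = 580 + (14 + 2*x)⁴ (R(x) = (x + (x + 14))⁴ - 1*(-580) = (x + (14 + x))⁴ + 580 = (14 + 2*x)⁴ + 580 = 580 + (14 + 2*x)⁴)
√(R(1510) + 1589619) = √((580 + 16*(7 + 1510)⁴) + 1589619) = √((580 + 16*1517⁴) + 1589619) = √((580 + 16*5295931061521) + 1589619) = √((580 + 84734896984336) + 1589619) = √(84734896984916 + 1589619) = √84734898574535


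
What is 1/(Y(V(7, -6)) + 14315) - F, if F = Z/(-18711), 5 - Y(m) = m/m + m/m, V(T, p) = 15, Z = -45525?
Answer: -217269413/89301366 ≈ -2.4330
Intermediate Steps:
Y(m) = 3 (Y(m) = 5 - (m/m + m/m) = 5 - (1 + 1) = 5 - 1*2 = 5 - 2 = 3)
F = 15175/6237 (F = -45525/(-18711) = -45525*(-1/18711) = 15175/6237 ≈ 2.4331)
1/(Y(V(7, -6)) + 14315) - F = 1/(3 + 14315) - 1*15175/6237 = 1/14318 - 15175/6237 = -217269413/89301366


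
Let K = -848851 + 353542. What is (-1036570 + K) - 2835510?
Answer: -4367389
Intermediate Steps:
K = -495309
(-1036570 + K) - 2835510 = (-1036570 - 495309) - 2835510 = -1531879 - 2835510 = -4367389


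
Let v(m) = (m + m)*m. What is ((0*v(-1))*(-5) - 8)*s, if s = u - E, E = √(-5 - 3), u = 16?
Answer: -128 + 16*I*√2 ≈ -128.0 + 22.627*I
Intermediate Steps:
E = 2*I*√2 (E = √(-8) = 2*I*√2 ≈ 2.8284*I)
v(m) = 2*m² (v(m) = (2*m)*m = 2*m²)
s = 16 - 2*I*√2 ≈ 16.0 - 2.8284*I
((0*v(-1))*(-5) - 8)*s = ((0*(2*(-1)²))*(-5) - 8)*(16 - 2*I*√2) = ((0*(2*1))*(-5) - 8)*(16 - 2*I*√2) = ((0*2)*(-5) - 8)*(16 - 2*I*√2) = (0*(-5) - 8)*(16 - 2*I*√2) = (0 - 8)*(16 - 2*I*√2) = -8*(16 - 2*I*√2) = -128 + 16*I*√2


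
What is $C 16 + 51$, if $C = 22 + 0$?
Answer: $403$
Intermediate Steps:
$C = 22$
$C 16 + 51 = 22 \cdot 16 + 51 = 352 + 51 = 403$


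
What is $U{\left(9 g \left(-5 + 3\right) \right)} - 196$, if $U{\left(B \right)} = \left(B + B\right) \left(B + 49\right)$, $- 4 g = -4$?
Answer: $-1312$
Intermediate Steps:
$g = 1$ ($g = \left(- \frac{1}{4}\right) \left(-4\right) = 1$)
$U{\left(B \right)} = 2 B \left(49 + B\right)$
$U{\left(9 g \left(-5 + 3\right) \right)} - 196 = 2 \cdot 9 \cdot 1 \left(-5 + 3\right) \left(49 + 9 \cdot 1 \left(-5 + 3\right)\right) - 196 = 2 \cdot 9 \cdot 1 \left(-2\right) \left(49 + 9 \cdot 1 \left(-2\right)\right) - 196 = 2 \cdot 9 \left(-2\right) \left(49 + 9 \left(-2\right)\right) - 196 = 2 \left(-18\right) \left(49 - 18\right) - 196 = 2 \left(-18\right) 31 - 196 = -1116 - 196 = -1312$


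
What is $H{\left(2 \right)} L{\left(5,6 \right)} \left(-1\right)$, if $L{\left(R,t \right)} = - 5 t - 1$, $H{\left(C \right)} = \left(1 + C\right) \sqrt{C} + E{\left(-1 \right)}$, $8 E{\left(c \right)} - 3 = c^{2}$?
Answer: $\frac{31}{2} + 93 \sqrt{2} \approx 147.02$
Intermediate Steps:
$E{\left(c \right)} = \frac{3}{8} + \frac{c^{2}}{8}$
$H{\left(C \right)} = \frac{1}{2} + \sqrt{C} \left(1 + C\right)$ ($H{\left(C \right)} = \left(1 + C\right) \sqrt{C} + \left(\frac{3}{8} + \frac{\left(-1\right)^{2}}{8}\right) = \sqrt{C} \left(1 + C\right) + \left(\frac{3}{8} + \frac{1}{8} \cdot 1\right) = \sqrt{C} \left(1 + C\right) + \left(\frac{3}{8} + \frac{1}{8}\right) = \sqrt{C} \left(1 + C\right) + \frac{1}{2} = \frac{1}{2} + \sqrt{C} \left(1 + C\right)$)
$L{\left(R,t \right)} = -1 - 5 t$
$H{\left(2 \right)} L{\left(5,6 \right)} \left(-1\right) = \left(\frac{1}{2} + \sqrt{2} + 2^{\frac{3}{2}}\right) \left(-1 - 30\right) \left(-1\right) = \left(\frac{1}{2} + \sqrt{2} + 2 \sqrt{2}\right) \left(-1 - 30\right) \left(-1\right) = \left(\frac{1}{2} + 3 \sqrt{2}\right) \left(-31\right) \left(-1\right) = \left(- \frac{31}{2} - 93 \sqrt{2}\right) \left(-1\right) = \frac{31}{2} + 93 \sqrt{2}$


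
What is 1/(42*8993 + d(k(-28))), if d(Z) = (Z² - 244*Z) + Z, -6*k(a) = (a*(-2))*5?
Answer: 9/3521014 ≈ 2.5561e-6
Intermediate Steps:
k(a) = 5*a/3 (k(a) = -a*(-2)*5/6 = -(-2*a)*5/6 = -(-5)*a/3 = 5*a/3)
d(Z) = Z² - 243*Z
1/(42*8993 + d(k(-28))) = 1/(42*8993 + ((5/3)*(-28))*(-243 + (5/3)*(-28))) = 1/(377706 - 140*(-243 - 140/3)/3) = 1/(377706 - 140/3*(-869/3)) = 1/(377706 + 121660/9) = 1/(3521014/9) = 9/3521014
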